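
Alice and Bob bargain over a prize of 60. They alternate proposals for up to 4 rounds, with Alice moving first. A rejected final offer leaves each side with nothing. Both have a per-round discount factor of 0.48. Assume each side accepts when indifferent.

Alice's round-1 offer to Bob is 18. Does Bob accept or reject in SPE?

Round 4 (Bob proposes): Alice will accept anything ≥ 0, so Bob offers 0 and keeps 60.
Round 3 (Alice proposes): Bob can get 60 next round, worth 0.48 × 60 = 28.8 now; Alice offers that and keeps 31.2.
Round 2 (Bob proposes): Alice can get 31.2 next round, worth 0.48 × 31.2 = 14.976 now; Bob offers that and keeps 45.024.
So by rejecting in round 1, Bob gets 45.024 next round, worth 0.48 × 45.024 = 21.61152 now.
Offer 18 < 21.61152, so Bob rejects.

Reject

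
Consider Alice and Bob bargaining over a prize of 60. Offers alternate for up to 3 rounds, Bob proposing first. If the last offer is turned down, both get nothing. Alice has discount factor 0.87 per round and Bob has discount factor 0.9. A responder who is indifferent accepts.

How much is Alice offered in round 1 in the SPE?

5.22

Round 3 (Bob proposes): rejection yields 0 for Alice; Bob offers 0 and keeps 60.
Round 2 (Alice proposes): Bob can get 60 next round, worth 0.9 × 60 = 54 now, so Alice offers 54, keeping 6.
Round 1 (Bob proposes): Alice can get 6 next round, worth 0.87 × 6 = 5.22 now. Bob offers 5.22 and keeps 60 − 5.22 = 54.78.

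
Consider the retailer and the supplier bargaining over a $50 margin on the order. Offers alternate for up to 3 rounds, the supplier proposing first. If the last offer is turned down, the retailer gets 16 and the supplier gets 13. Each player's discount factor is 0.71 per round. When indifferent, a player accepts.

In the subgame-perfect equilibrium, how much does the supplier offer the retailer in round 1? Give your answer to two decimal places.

18.36

Work backward from the last round.
Round 3 (the supplier proposes): the retailer gets 16 if talks fail, so the supplier offers 16 and keeps 34.
Round 2 (the retailer proposes): the supplier can get 34 next round, worth 0.71 × 34 = 24.14 now; the retailer offers that and keeps 25.86.
Round 1 (the supplier proposes): the retailer can get 25.86 next round, worth 0.71 × 25.86 = 18.3606 now. The supplier offers 18.3606 and keeps 50 − 18.3606 = 31.6394.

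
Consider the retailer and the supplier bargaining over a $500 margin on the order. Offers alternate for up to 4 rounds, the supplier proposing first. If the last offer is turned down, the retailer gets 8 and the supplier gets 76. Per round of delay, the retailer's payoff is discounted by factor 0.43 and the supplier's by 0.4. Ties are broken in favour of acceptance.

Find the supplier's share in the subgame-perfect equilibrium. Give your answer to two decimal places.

339.64

By backward induction:
Round 4 (the retailer proposes): the supplier gets 76 if talks fail, so the retailer offers 76 and keeps 424.
Round 3 (the supplier proposes): the retailer can get 424 next round, worth 0.43 × 424 = 182.32 now; the supplier offers that and keeps 317.68.
Round 2 (the retailer proposes): the supplier can get 317.68 next round, worth 0.4 × 317.68 = 127.072 now. The retailer offers 127.072 and keeps 500 − 127.072 = 372.928.
Round 1 (the supplier proposes): the retailer can get 372.928 next round, worth 0.43 × 372.928 = 160.35904 now, so the supplier offers 160.35904, keeping 339.64096.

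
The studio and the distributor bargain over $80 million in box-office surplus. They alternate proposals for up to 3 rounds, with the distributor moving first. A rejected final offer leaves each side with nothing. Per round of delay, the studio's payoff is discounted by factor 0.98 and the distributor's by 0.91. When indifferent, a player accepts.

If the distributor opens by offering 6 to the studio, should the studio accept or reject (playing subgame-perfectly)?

Work out the studio's continuation value if the offer is rejected.
Round 3 (the distributor proposes): rejection yields 0 for the studio; the distributor offers 0 and keeps 80.
Round 2 (the studio proposes): the distributor can get 80 next round, worth 0.91 × 80 = 72.8 now, so the studio offers 72.8, keeping 7.2.
So by rejecting in round 1, the studio gets 7.2 next round, worth 0.98 × 7.2 = 7.056 now.
Offer 6 < 7.056, so the studio rejects.

Reject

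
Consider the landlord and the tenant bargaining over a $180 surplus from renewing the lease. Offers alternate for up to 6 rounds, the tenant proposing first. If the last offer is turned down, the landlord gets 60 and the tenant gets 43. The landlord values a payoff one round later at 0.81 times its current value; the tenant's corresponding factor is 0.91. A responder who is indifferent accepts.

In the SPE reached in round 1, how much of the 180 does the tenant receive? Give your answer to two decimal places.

96.91

Round 6 (the landlord proposes): the tenant gets 43 if talks fail, so the landlord offers 43 and keeps 137.
Round 5 (the tenant proposes): the landlord can get 137 next round, worth 0.81 × 137 = 110.97 now. The tenant offers 110.97 and keeps 180 − 110.97 = 69.03.
Round 4 (the landlord proposes): the tenant can get 69.03 next round, worth 0.91 × 69.03 = 62.8173 now, so the landlord offers 62.8173, keeping 117.1827.
Round 3 (the tenant proposes): the landlord can get 117.1827 next round, worth 0.81 × 117.1827 = 94.917987 now. The tenant offers 94.917987 and keeps 180 − 94.917987 = 85.082013.
Round 2 (the landlord proposes): the tenant can get 85.082013 next round, worth 0.91 × 85.082013 = 77.42463183 now; the landlord offers that and keeps 102.57536817.
Round 1 (the tenant proposes): the landlord can get 102.57536817 next round, worth 0.81 × 102.57536817 = 83.0860482177 now; the tenant offers that and keeps 96.9139517823.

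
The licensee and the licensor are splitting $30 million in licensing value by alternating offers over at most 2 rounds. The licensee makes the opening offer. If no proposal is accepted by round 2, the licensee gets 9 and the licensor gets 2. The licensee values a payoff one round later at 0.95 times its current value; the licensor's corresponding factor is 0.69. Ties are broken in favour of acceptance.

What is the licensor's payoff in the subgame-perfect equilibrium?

14.49

Solve by backward induction from round 2.
Round 2 (the licensor proposes): the licensee gets 9 if talks fail, so the licensor offers 9 and keeps 21.
Round 1 (the licensee proposes): the licensor can get 21 next round, worth 0.69 × 21 = 14.49 now; the licensee offers that and keeps 15.51.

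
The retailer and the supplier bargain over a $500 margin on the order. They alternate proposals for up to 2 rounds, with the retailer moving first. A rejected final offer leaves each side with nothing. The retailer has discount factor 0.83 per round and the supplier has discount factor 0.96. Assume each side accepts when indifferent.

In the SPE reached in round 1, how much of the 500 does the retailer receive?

Round 2 (the supplier proposes): the retailer will accept anything ≥ 0, so the supplier offers 0 and keeps 500.
Round 1 (the retailer proposes): the supplier can get 500 next round, worth 0.96 × 500 = 480 now, so the retailer offers 480, keeping 20.

20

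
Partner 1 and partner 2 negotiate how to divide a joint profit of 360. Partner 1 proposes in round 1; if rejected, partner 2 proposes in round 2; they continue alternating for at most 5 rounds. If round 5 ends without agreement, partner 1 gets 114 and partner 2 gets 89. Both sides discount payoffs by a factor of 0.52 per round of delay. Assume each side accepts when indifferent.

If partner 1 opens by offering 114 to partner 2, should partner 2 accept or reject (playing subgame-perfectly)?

Reject

Round 5 (partner 1 proposes): partner 2 gets 89 if talks fail, so partner 1 offers 89 and keeps 271.
Round 4 (partner 2 proposes): partner 1 can get 271 next round, worth 0.52 × 271 = 140.92 now. Partner 2 offers 140.92 and keeps 360 − 140.92 = 219.08.
Round 3 (partner 1 proposes): partner 2 can get 219.08 next round, worth 0.52 × 219.08 = 113.9216 now; partner 1 offers that and keeps 246.0784.
Round 2 (partner 2 proposes): partner 1 can get 246.0784 next round, worth 0.52 × 246.0784 = 127.960768 now, so partner 2 offers 127.960768, keeping 232.039232.
So by rejecting in round 1, partner 2 gets 232.039232 next round, worth 0.52 × 232.039232 = 120.66040064 now.
Offer 114 < 120.66040064, so partner 2 rejects.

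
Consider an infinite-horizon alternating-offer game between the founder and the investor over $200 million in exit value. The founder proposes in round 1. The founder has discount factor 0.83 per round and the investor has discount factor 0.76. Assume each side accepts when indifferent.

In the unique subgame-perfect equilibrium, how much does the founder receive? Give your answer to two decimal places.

130.01

In a stationary SPE each proposer offers the other exactly their discounted continuation value.
If the founder keeps x when proposing and the investor keeps y when proposing, then x = 200 − 0.76y and y = 200 − 0.83x.
Solving: x = 200(1 − 0.76) / (1 − 0.83·0.76) = 48 / 0.3692 ≈ 130.0108.
The investor gets 200 − 130.0108 ≈ 69.9892.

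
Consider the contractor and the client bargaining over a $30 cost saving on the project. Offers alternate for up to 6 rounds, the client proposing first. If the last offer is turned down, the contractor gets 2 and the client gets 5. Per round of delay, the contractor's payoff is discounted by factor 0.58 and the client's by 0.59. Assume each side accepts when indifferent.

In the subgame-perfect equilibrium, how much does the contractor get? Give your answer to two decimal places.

Round 6 (the contractor proposes): the client gets 5 if talks fail, so the contractor offers 5 and keeps 25.
Round 5 (the client proposes): the contractor can get 25 next round, worth 0.58 × 25 = 14.5 now, so the client offers 14.5, keeping 15.5.
Round 4 (the contractor proposes): the client can get 15.5 next round, worth 0.59 × 15.5 = 9.145 now. The contractor offers 9.145 and keeps 30 − 9.145 = 20.855.
Round 3 (the client proposes): the contractor can get 20.855 next round, worth 0.58 × 20.855 = 12.0959 now, so the client offers 12.0959, keeping 17.9041.
Round 2 (the contractor proposes): the client can get 17.9041 next round, worth 0.59 × 17.9041 = 10.563419 now. The contractor offers 10.563419 and keeps 30 − 10.563419 = 19.436581.
Round 1 (the client proposes): the contractor can get 19.436581 next round, worth 0.58 × 19.436581 = 11.27321698 now; the client offers that and keeps 18.72678302.

11.27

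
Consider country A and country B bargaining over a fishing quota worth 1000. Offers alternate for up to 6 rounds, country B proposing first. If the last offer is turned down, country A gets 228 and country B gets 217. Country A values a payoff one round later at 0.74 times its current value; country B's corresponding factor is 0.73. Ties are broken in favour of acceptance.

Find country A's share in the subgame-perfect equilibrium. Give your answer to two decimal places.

476.82

Round 6 (country A proposes): country B gets 217 if talks fail, so country A offers 217 and keeps 783.
Round 5 (country B proposes): country A can get 783 next round, worth 0.74 × 783 = 579.42 now, so country B offers 579.42, keeping 420.58.
Round 4 (country A proposes): country B can get 420.58 next round, worth 0.73 × 420.58 = 307.0234 now; country A offers that and keeps 692.9766.
Round 3 (country B proposes): country A can get 692.9766 next round, worth 0.74 × 692.9766 = 512.802684 now; country B offers that and keeps 487.197316.
Round 2 (country A proposes): country B can get 487.197316 next round, worth 0.73 × 487.197316 = 355.65404068 now, so country A offers 355.65404068, keeping 644.34595932.
Round 1 (country B proposes): country A can get 644.34595932 next round, worth 0.74 × 644.34595932 = 476.8160098968 now, so country B offers 476.8160098968, keeping 523.1839901032.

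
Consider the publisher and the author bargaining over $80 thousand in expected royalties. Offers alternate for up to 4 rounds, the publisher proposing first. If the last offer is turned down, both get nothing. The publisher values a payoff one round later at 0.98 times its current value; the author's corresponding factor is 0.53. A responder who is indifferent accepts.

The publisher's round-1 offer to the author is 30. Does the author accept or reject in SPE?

Work out the author's continuation value if the offer is rejected.
Round 4 (the author proposes): rejection yields 0 for the publisher; the author offers 0 and keeps 80.
Round 3 (the publisher proposes): the author can get 80 next round, worth 0.53 × 80 = 42.4 now, so the publisher offers 42.4, keeping 37.6.
Round 2 (the author proposes): the publisher can get 37.6 next round, worth 0.98 × 37.6 = 36.848 now; the author offers that and keeps 43.152.
So by rejecting in round 1, the author gets 43.152 next round, worth 0.53 × 43.152 = 22.87056 now.
Offer 30 ≥ 22.87056, so the author accepts.

Accept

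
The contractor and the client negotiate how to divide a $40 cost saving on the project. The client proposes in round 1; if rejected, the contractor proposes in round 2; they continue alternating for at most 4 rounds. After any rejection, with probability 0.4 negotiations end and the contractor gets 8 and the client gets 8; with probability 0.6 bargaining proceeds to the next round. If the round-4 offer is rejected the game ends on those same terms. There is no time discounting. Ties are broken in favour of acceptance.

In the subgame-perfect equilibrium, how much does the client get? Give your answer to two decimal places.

Round 4 (the contractor proposes): the client gets 8 if talks fail, so the contractor offers 8 and keeps 32.
Round 3 (the client proposes): rejecting gives the contractor an expected 0.6 × 32 + 0.4 × 8 = 22.4, so the client offers 22.4, keeping 17.6.
Round 2 (the contractor proposes): rejecting gives the client an expected 0.6 × 17.6 + 0.4 × 8 = 13.76. The contractor offers 13.76 and keeps 40 − 13.76 = 26.24.
Round 1 (the client proposes): rejecting gives the contractor an expected 0.6 × 26.24 + 0.4 × 8 = 18.944. The client offers 18.944 and keeps 40 − 18.944 = 21.056.

21.06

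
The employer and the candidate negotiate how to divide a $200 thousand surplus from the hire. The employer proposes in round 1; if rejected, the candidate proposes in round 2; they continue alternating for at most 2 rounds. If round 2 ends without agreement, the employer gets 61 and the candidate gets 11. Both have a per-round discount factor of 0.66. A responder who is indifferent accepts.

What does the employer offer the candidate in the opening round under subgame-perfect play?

Round 2 (the candidate proposes): the employer gets 61 if talks fail, so the candidate offers 61 and keeps 139.
Round 1 (the employer proposes): the candidate can get 139 next round, worth 0.66 × 139 = 91.74 now, so the employer offers 91.74, keeping 108.26.

91.74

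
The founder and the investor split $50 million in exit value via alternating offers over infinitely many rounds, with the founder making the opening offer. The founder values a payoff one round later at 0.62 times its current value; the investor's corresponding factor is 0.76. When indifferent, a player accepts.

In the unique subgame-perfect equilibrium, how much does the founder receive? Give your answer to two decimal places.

22.69

When the founder proposes, the investor accepts any offer worth at least 0.76 times what the investor would get by proposing next round; and vice versa.
This gives x = 50 − 0.76y and y = 50 − 0.62x, where x and y are each side's share when it proposes.
Hence (1 − 0.76·0.62)x = 50(1 − 0.76), i.e. 0.5288·x = 12.
x ≈ 22.6929; the investor's share is 50 − x ≈ 27.3071.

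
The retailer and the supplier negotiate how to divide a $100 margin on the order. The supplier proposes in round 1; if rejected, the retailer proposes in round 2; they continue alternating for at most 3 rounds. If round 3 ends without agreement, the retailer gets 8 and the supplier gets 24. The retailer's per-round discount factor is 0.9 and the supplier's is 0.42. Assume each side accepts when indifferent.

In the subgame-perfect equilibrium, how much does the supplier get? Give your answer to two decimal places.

By backward induction:
Round 3 (the supplier proposes): the retailer gets 8 if talks fail, so the supplier offers 8 and keeps 92.
Round 2 (the retailer proposes): the supplier can get 92 next round, worth 0.42 × 92 = 38.64 now. The retailer offers 38.64 and keeps 100 − 38.64 = 61.36.
Round 1 (the supplier proposes): the retailer can get 61.36 next round, worth 0.9 × 61.36 = 55.224 now, so the supplier offers 55.224, keeping 44.776.

44.78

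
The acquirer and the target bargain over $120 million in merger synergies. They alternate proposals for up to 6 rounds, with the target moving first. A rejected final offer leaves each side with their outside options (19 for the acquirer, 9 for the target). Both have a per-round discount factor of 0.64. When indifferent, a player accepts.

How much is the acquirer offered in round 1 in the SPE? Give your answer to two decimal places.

50.89

Round 6 (the acquirer proposes): the target gets 9 if talks fail, so the acquirer offers 9 and keeps 111.
Round 5 (the target proposes): the acquirer can get 111 next round, worth 0.64 × 111 = 71.04 now. The target offers 71.04 and keeps 120 − 71.04 = 48.96.
Round 4 (the acquirer proposes): the target can get 48.96 next round, worth 0.64 × 48.96 = 31.3344 now, so the acquirer offers 31.3344, keeping 88.6656.
Round 3 (the target proposes): the acquirer can get 88.6656 next round, worth 0.64 × 88.6656 = 56.745984 now; the target offers that and keeps 63.254016.
Round 2 (the acquirer proposes): the target can get 63.254016 next round, worth 0.64 × 63.254016 = 40.48257024 now; the acquirer offers that and keeps 79.51742976.
Round 1 (the target proposes): the acquirer can get 79.51742976 next round, worth 0.64 × 79.51742976 = 50.8911550464 now. The target offers 50.8911550464 and keeps 120 − 50.8911550464 = 69.1088449536.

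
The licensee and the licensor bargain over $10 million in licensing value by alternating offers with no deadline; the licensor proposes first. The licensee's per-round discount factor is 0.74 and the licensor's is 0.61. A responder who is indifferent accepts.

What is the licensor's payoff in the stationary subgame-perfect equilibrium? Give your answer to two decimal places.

When the licensor proposes, the licensee accepts any offer worth at least 0.74 times what the licensee would get by proposing next round; and vice versa.
This gives x = 10 − 0.74y and y = 10 − 0.61x, where x and y are each side's share when it proposes.
Hence (1 − 0.74·0.61)x = 10(1 − 0.74), i.e. 0.5486·x = 2.6.
x ≈ 4.7393; the licensee's share is 10 − x ≈ 5.2607.

4.74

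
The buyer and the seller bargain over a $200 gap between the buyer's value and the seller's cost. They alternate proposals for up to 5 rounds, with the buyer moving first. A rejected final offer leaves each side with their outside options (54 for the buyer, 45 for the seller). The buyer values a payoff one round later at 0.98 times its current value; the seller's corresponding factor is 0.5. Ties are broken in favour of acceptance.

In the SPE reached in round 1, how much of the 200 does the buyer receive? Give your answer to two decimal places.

186.22

Round 5 (the buyer proposes): the seller gets 45 if talks fail, so the buyer offers 45 and keeps 155.
Round 4 (the seller proposes): the buyer can get 155 next round, worth 0.98 × 155 = 151.9 now; the seller offers that and keeps 48.1.
Round 3 (the buyer proposes): the seller can get 48.1 next round, worth 0.5 × 48.1 = 24.05 now. The buyer offers 24.05 and keeps 200 − 24.05 = 175.95.
Round 2 (the seller proposes): the buyer can get 175.95 next round, worth 0.98 × 175.95 = 172.431 now. The seller offers 172.431 and keeps 200 − 172.431 = 27.569.
Round 1 (the buyer proposes): the seller can get 27.569 next round, worth 0.5 × 27.569 = 13.7845 now. The buyer offers 13.7845 and keeps 200 − 13.7845 = 186.2155.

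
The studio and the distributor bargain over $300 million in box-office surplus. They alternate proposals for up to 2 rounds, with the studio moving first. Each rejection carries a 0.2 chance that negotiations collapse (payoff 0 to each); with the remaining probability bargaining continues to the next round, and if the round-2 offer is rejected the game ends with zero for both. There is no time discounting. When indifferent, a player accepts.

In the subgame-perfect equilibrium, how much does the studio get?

60

Round 2 (the distributor proposes): the studio will accept anything ≥ 0, so the distributor offers 0 and keeps 300.
Round 1 (the studio proposes): rejecting gives the distributor an expected 0.8 × 300 = 240; the studio offers that and keeps 60.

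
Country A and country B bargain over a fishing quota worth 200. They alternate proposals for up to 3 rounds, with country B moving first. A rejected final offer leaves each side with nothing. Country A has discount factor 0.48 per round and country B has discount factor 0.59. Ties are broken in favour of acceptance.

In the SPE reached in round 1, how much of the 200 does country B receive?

Solve by backward induction from round 3.
Round 3 (country B proposes): rejection yields 0 for country A; country B offers 0 and keeps 200.
Round 2 (country A proposes): country B can get 200 next round, worth 0.59 × 200 = 118 now; country A offers that and keeps 82.
Round 1 (country B proposes): country A can get 82 next round, worth 0.48 × 82 = 39.36 now. Country B offers 39.36 and keeps 200 − 39.36 = 160.64.

160.64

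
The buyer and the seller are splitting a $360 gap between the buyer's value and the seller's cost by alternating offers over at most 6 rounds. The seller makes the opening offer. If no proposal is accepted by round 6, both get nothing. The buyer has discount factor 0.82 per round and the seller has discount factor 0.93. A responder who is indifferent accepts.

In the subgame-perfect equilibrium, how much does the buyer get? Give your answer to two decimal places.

208.10

Work backward from the last round.
Round 6 (the buyer proposes): rejection yields 0 for the seller; the buyer offers 0 and keeps 360.
Round 5 (the seller proposes): the buyer can get 360 next round, worth 0.82 × 360 = 295.2 now; the seller offers that and keeps 64.8.
Round 4 (the buyer proposes): the seller can get 64.8 next round, worth 0.93 × 64.8 = 60.264 now; the buyer offers that and keeps 299.736.
Round 3 (the seller proposes): the buyer can get 299.736 next round, worth 0.82 × 299.736 = 245.78352 now; the seller offers that and keeps 114.21648.
Round 2 (the buyer proposes): the seller can get 114.21648 next round, worth 0.93 × 114.21648 = 106.2213264 now. The buyer offers 106.2213264 and keeps 360 − 106.2213264 = 253.7786736.
Round 1 (the seller proposes): the buyer can get 253.7786736 next round, worth 0.82 × 253.7786736 = 208.098512352 now; the seller offers that and keeps 151.901487648.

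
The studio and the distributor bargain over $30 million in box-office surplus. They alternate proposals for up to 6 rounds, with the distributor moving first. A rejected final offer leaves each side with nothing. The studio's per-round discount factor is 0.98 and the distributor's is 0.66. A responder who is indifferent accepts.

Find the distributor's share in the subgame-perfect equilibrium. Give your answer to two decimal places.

Round 6 (the studio proposes): the distributor will accept anything ≥ 0, so the studio offers 0 and keeps 30.
Round 5 (the distributor proposes): the studio can get 30 next round, worth 0.98 × 30 = 29.4 now, so the distributor offers 29.4, keeping 0.6.
Round 4 (the studio proposes): the distributor can get 0.6 next round, worth 0.66 × 0.6 = 0.396 now. The studio offers 0.396 and keeps 30 − 0.396 = 29.604.
Round 3 (the distributor proposes): the studio can get 29.604 next round, worth 0.98 × 29.604 = 29.01192 now; the distributor offers that and keeps 0.98808.
Round 2 (the studio proposes): the distributor can get 0.98808 next round, worth 0.66 × 0.98808 = 0.6521328 now; the studio offers that and keeps 29.3478672.
Round 1 (the distributor proposes): the studio can get 29.3478672 next round, worth 0.98 × 29.3478672 = 28.760909856 now, so the distributor offers 28.760909856, keeping 1.239090144.

1.24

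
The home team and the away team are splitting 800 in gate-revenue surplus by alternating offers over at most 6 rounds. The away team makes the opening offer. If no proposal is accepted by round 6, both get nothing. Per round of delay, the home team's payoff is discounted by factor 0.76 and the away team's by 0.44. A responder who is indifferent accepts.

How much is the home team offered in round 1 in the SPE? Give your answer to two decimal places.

By backward induction:
Round 6 (the home team proposes): the away team will accept anything ≥ 0, so the home team offers 0 and keeps 800.
Round 5 (the away team proposes): the home team can get 800 next round, worth 0.76 × 800 = 608 now; the away team offers that and keeps 192.
Round 4 (the home team proposes): the away team can get 192 next round, worth 0.44 × 192 = 84.48 now, so the home team offers 84.48, keeping 715.52.
Round 3 (the away team proposes): the home team can get 715.52 next round, worth 0.76 × 715.52 = 543.7952 now. The away team offers 543.7952 and keeps 800 − 543.7952 = 256.2048.
Round 2 (the home team proposes): the away team can get 256.2048 next round, worth 0.44 × 256.2048 = 112.730112 now. The home team offers 112.730112 and keeps 800 − 112.730112 = 687.269888.
Round 1 (the away team proposes): the home team can get 687.269888 next round, worth 0.76 × 687.269888 = 522.32511488 now. The away team offers 522.32511488 and keeps 800 − 522.32511488 = 277.67488512.

522.33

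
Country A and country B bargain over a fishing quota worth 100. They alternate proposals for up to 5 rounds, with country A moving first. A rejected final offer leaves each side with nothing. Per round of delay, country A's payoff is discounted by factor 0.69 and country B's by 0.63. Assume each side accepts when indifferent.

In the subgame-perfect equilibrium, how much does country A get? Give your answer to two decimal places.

Round 5 (country A proposes): country B will accept anything ≥ 0, so country A offers 0 and keeps 100.
Round 4 (country B proposes): country A can get 100 next round, worth 0.69 × 100 = 69 now. Country B offers 69 and keeps 100 − 69 = 31.
Round 3 (country A proposes): country B can get 31 next round, worth 0.63 × 31 = 19.53 now. Country A offers 19.53 and keeps 100 − 19.53 = 80.47.
Round 2 (country B proposes): country A can get 80.47 next round, worth 0.69 × 80.47 = 55.5243 now, so country B offers 55.5243, keeping 44.4757.
Round 1 (country A proposes): country B can get 44.4757 next round, worth 0.63 × 44.4757 = 28.019691 now; country A offers that and keeps 71.980309.

71.98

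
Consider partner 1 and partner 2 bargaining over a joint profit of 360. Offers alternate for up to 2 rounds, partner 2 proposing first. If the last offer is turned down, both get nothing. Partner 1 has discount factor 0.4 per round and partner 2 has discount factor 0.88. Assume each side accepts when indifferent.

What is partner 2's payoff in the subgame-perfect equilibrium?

By backward induction:
Round 2 (partner 1 proposes): partner 2 will accept anything ≥ 0, so partner 1 offers 0 and keeps 360.
Round 1 (partner 2 proposes): partner 1 can get 360 next round, worth 0.4 × 360 = 144 now. Partner 2 offers 144 and keeps 360 − 144 = 216.

216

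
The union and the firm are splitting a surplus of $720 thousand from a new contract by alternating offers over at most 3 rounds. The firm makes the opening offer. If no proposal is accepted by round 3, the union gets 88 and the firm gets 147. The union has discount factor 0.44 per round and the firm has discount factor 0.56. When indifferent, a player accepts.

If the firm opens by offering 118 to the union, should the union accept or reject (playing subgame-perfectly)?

Reject

Round 3 (the firm proposes): the union gets 88 if talks fail, so the firm offers 88 and keeps 632.
Round 2 (the union proposes): the firm can get 632 next round, worth 0.56 × 632 = 353.92 now; the union offers that and keeps 366.08.
So by rejecting in round 1, the union gets 366.08 next round, worth 0.44 × 366.08 = 161.0752 now.
Offer 118 < 161.0752, so the union rejects.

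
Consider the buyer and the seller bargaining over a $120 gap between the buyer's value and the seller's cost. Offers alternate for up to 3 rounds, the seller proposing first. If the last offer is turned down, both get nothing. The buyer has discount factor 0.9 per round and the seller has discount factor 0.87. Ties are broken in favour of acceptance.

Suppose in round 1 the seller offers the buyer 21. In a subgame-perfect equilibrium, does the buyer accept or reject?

Round 3 (the seller proposes): the buyer will accept anything ≥ 0, so the seller offers 0 and keeps 120.
Round 2 (the buyer proposes): the seller can get 120 next round, worth 0.87 × 120 = 104.4 now; the buyer offers that and keeps 15.6.
So by rejecting in round 1, the buyer gets 15.6 next round, worth 0.9 × 15.6 = 14.04 now.
Offer 21 ≥ 14.04, so the buyer accepts.

Accept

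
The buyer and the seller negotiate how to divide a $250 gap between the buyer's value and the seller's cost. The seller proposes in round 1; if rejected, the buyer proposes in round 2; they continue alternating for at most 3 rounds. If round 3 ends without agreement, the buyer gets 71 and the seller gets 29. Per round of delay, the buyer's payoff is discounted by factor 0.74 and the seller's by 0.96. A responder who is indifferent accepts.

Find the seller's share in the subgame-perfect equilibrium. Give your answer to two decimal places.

Work backward from the last round.
Round 3 (the seller proposes): the buyer gets 71 if talks fail, so the seller offers 71 and keeps 179.
Round 2 (the buyer proposes): the seller can get 179 next round, worth 0.96 × 179 = 171.84 now, so the buyer offers 171.84, keeping 78.16.
Round 1 (the seller proposes): the buyer can get 78.16 next round, worth 0.74 × 78.16 = 57.8384 now. The seller offers 57.8384 and keeps 250 − 57.8384 = 192.1616.

192.16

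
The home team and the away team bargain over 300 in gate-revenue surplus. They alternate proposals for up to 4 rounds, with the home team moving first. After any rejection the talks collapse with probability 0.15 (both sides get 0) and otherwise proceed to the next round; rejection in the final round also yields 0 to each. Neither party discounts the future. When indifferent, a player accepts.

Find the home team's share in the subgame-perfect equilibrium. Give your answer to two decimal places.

77.51

Round 4 (the away team proposes): the home team will accept anything ≥ 0, so the away team offers 0 and keeps 300.
Round 3 (the home team proposes): rejecting gives the away team an expected 0.85 × 300 = 255, so the home team offers 255, keeping 45.
Round 2 (the away team proposes): rejecting gives the home team an expected 0.85 × 45 = 38.25. The away team offers 38.25 and keeps 300 − 38.25 = 261.75.
Round 1 (the home team proposes): rejecting gives the away team an expected 0.85 × 261.75 = 222.4875. The home team offers 222.4875 and keeps 300 − 222.4875 = 77.5125.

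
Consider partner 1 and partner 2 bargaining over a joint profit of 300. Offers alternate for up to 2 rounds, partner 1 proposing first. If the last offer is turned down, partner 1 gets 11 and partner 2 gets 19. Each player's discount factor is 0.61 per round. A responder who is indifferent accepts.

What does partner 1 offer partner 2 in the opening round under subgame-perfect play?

Round 2 (partner 2 proposes): partner 1 gets 11 if talks fail, so partner 2 offers 11 and keeps 289.
Round 1 (partner 1 proposes): partner 2 can get 289 next round, worth 0.61 × 289 = 176.29 now. Partner 1 offers 176.29 and keeps 300 − 176.29 = 123.71.

176.29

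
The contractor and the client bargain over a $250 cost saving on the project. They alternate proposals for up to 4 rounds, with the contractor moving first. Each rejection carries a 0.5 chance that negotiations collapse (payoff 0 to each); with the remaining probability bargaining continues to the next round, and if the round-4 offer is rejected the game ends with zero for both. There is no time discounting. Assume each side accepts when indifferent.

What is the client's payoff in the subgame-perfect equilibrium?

By backward induction:
Round 4 (the client proposes): the contractor will accept anything ≥ 0, so the client offers 0 and keeps 250.
Round 3 (the contractor proposes): rejecting gives the client an expected 0.5 × 250 = 125; the contractor offers that and keeps 125.
Round 2 (the client proposes): rejecting gives the contractor an expected 0.5 × 125 = 62.5, so the client offers 62.5, keeping 187.5.
Round 1 (the contractor proposes): rejecting gives the client an expected 0.5 × 187.5 = 93.75; the contractor offers that and keeps 156.25.

93.75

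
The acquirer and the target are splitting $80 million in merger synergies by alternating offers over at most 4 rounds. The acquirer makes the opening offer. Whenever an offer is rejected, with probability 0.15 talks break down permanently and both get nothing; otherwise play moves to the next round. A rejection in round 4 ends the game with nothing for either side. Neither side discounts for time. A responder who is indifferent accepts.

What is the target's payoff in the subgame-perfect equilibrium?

By backward induction:
Round 4 (the target proposes): rejection yields 0 for the acquirer; the target offers 0 and keeps 80.
Round 3 (the acquirer proposes): rejecting gives the target an expected 0.85 × 80 = 68. The acquirer offers 68 and keeps 80 − 68 = 12.
Round 2 (the target proposes): rejecting gives the acquirer an expected 0.85 × 12 = 10.2. The target offers 10.2 and keeps 80 − 10.2 = 69.8.
Round 1 (the acquirer proposes): rejecting gives the target an expected 0.85 × 69.8 = 59.33. The acquirer offers 59.33 and keeps 80 − 59.33 = 20.67.

59.33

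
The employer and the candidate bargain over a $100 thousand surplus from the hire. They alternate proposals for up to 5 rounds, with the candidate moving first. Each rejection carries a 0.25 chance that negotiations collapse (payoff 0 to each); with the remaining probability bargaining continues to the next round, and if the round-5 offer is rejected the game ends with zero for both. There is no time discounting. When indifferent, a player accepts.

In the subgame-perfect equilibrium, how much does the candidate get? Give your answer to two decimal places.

70.70

By backward induction:
Round 5 (the candidate proposes): rejection yields 0 for the employer; the candidate offers 0 and keeps 100.
Round 4 (the employer proposes): rejecting gives the candidate an expected 0.75 × 100 = 75; the employer offers that and keeps 25.
Round 3 (the candidate proposes): rejecting gives the employer an expected 0.75 × 25 = 18.75; the candidate offers that and keeps 81.25.
Round 2 (the employer proposes): rejecting gives the candidate an expected 0.75 × 81.25 = 60.9375, so the employer offers 60.9375, keeping 39.0625.
Round 1 (the candidate proposes): rejecting gives the employer an expected 0.75 × 39.0625 = 29.296875, so the candidate offers 29.296875, keeping 70.703125.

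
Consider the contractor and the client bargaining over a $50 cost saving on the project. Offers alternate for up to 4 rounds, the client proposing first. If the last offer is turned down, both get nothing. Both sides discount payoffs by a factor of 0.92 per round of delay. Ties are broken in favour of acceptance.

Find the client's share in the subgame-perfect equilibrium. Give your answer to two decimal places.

Round 4 (the contractor proposes): the client will accept anything ≥ 0, so the contractor offers 0 and keeps 50.
Round 3 (the client proposes): the contractor can get 50 next round, worth 0.92 × 50 = 46 now. The client offers 46 and keeps 50 − 46 = 4.
Round 2 (the contractor proposes): the client can get 4 next round, worth 0.92 × 4 = 3.68 now, so the contractor offers 3.68, keeping 46.32.
Round 1 (the client proposes): the contractor can get 46.32 next round, worth 0.92 × 46.32 = 42.6144 now; the client offers that and keeps 7.3856.

7.39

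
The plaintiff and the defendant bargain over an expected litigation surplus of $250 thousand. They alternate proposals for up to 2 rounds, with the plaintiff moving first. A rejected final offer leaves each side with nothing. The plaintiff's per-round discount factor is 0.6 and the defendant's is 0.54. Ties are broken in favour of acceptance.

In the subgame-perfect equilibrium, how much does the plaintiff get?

115

Solve by backward induction from round 2.
Round 2 (the defendant proposes): rejection yields 0 for the plaintiff; the defendant offers 0 and keeps 250.
Round 1 (the plaintiff proposes): the defendant can get 250 next round, worth 0.54 × 250 = 135 now, so the plaintiff offers 135, keeping 115.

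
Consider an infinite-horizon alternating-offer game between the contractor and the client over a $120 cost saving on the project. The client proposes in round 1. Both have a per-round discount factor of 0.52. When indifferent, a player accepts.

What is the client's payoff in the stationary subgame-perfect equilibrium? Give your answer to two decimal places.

78.95

Let x be the client's share when the client proposes and y be the contractor's share when the contractor proposes.
The contractor accepts iff offered ≥ 0.52·y, so x = 120 − 0.52y. Symmetrically y = 120 − 0.52x.
Substituting: x = 120 − 0.52(120 − 0.52x), giving x(1 − 0.52·0.52) = 120(1 − 0.52).
So x = 120 × 0.48 / 0.7296 ≈ 78.9474, and the contractor receives 120 − x ≈ 41.0526.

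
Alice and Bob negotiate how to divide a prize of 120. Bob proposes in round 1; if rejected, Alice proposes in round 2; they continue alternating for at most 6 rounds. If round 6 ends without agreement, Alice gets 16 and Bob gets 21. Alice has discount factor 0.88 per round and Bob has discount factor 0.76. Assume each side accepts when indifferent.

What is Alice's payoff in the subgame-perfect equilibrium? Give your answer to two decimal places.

Round 6 (Alice proposes): Bob gets 21 if talks fail, so Alice offers 21 and keeps 99.
Round 5 (Bob proposes): Alice can get 99 next round, worth 0.88 × 99 = 87.12 now, so Bob offers 87.12, keeping 32.88.
Round 4 (Alice proposes): Bob can get 32.88 next round, worth 0.76 × 32.88 = 24.9888 now; Alice offers that and keeps 95.0112.
Round 3 (Bob proposes): Alice can get 95.0112 next round, worth 0.88 × 95.0112 = 83.609856 now; Bob offers that and keeps 36.390144.
Round 2 (Alice proposes): Bob can get 36.390144 next round, worth 0.76 × 36.390144 = 27.65650944 now. Alice offers 27.65650944 and keeps 120 − 27.65650944 = 92.34349056.
Round 1 (Bob proposes): Alice can get 92.34349056 next round, worth 0.88 × 92.34349056 = 81.2622716928 now; Bob offers that and keeps 38.7377283072.

81.26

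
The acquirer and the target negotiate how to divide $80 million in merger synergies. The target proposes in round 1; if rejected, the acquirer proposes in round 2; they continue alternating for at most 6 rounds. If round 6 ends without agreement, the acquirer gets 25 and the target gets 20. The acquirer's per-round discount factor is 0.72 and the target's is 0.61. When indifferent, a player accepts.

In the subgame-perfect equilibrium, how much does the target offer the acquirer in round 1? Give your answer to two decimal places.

Work backward from the last round.
Round 6 (the acquirer proposes): the target gets 20 if talks fail, so the acquirer offers 20 and keeps 60.
Round 5 (the target proposes): the acquirer can get 60 next round, worth 0.72 × 60 = 43.2 now. The target offers 43.2 and keeps 80 − 43.2 = 36.8.
Round 4 (the acquirer proposes): the target can get 36.8 next round, worth 0.61 × 36.8 = 22.448 now; the acquirer offers that and keeps 57.552.
Round 3 (the target proposes): the acquirer can get 57.552 next round, worth 0.72 × 57.552 = 41.43744 now; the target offers that and keeps 38.56256.
Round 2 (the acquirer proposes): the target can get 38.56256 next round, worth 0.61 × 38.56256 = 23.5231616 now. The acquirer offers 23.5231616 and keeps 80 − 23.5231616 = 56.4768384.
Round 1 (the target proposes): the acquirer can get 56.4768384 next round, worth 0.72 × 56.4768384 = 40.663323648 now, so the target offers 40.663323648, keeping 39.336676352.

40.66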